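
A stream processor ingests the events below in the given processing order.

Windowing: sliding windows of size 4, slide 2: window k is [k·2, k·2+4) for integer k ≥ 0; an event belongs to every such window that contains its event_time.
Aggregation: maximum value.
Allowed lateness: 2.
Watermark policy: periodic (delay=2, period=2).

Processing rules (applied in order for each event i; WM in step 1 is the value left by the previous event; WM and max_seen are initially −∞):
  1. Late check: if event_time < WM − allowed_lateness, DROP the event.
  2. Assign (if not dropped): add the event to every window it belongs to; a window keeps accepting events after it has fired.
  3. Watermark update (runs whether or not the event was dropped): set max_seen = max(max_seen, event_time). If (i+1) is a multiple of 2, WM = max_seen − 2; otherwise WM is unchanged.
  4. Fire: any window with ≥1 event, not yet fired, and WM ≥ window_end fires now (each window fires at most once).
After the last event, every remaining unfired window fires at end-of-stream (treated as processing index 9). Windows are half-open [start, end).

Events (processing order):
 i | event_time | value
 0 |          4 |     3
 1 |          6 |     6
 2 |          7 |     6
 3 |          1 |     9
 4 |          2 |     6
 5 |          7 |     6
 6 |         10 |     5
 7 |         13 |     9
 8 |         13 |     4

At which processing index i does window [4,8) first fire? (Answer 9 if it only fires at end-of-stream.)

i=0 t=4 v=3: → [4,8),[2,6); WM=−∞
i=1 t=6 v=6: → [6,10),[4,8); WM=4
i=2 t=7 v=6: → [6,10),[4,8); WM=4
i=3 t=1 v=9: DROP (t<4-2); WM=5
i=4 t=2 v=6: DROP (t<5-2); WM=5
i=5 t=7 v=6: → [6,10),[4,8); WM=5
i=6 t=10 v=5: → [10,14),[8,12); WM=5
i=7 t=13 v=9: → [12,16),[10,14); WM=11; [2,6) fires=3 [4,8) fires=6 [6,10) fires=6
i=8 t=13 v=4: → [12,16),[10,14); WM=11

7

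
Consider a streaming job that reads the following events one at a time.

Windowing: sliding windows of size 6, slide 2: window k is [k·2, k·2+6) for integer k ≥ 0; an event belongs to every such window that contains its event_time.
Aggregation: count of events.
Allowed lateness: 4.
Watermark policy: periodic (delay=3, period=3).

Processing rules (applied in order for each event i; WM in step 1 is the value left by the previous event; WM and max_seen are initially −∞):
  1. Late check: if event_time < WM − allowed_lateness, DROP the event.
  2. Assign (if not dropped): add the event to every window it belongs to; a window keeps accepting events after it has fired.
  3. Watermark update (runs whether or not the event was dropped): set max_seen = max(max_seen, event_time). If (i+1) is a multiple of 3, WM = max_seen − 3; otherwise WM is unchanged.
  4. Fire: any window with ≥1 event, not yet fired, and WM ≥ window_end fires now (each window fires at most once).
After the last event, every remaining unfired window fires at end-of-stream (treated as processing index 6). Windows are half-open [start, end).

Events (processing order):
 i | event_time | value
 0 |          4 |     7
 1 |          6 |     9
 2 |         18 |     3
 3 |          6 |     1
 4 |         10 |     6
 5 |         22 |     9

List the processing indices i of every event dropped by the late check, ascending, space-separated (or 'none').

i=0 t=4 v=7: → [4,10),[2,8),[0,6); WM=−∞
i=1 t=6 v=9: → [6,12),[4,10),[2,8); WM=−∞
i=2 t=18 v=3: → [18,24),[16,22),[14,20); WM=15; [0,6) fires=1 [2,8) fires=2 [4,10) fires=2 [6,12) fires=1
i=3 t=6 v=1: DROP (t<15-4); WM=15
i=4 t=10 v=6: DROP (t<15-4); WM=15
i=5 t=22 v=9: → [22,28),[20,26),[18,24); WM=19

3 4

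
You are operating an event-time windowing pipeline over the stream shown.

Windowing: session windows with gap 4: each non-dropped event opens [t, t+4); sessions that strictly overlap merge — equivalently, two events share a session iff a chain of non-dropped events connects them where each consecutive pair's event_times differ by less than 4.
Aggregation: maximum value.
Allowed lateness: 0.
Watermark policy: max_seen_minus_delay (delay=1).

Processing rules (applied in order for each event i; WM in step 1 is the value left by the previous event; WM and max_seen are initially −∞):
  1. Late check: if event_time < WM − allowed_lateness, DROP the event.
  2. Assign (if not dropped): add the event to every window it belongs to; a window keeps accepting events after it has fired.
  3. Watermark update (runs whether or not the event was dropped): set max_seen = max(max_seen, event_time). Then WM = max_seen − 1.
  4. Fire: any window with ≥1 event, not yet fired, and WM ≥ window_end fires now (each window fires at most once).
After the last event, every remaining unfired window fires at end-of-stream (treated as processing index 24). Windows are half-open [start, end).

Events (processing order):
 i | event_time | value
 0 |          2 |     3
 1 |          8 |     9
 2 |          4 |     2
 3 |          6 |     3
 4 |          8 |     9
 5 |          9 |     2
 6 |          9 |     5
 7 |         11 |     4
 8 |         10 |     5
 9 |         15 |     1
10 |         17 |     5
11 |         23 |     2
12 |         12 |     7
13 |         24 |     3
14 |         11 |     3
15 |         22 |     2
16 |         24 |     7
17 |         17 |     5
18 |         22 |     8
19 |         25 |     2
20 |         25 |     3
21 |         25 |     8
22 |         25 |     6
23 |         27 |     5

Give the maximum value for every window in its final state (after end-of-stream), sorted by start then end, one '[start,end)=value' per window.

[2,6)=3 [8,15)=9 [15,21)=5 [23,31)=8

i=0 t=2 v=3: → [2,6); WM=1
i=1 t=8 v=9: → [8,12); WM=7
i=2 t=4 v=2: DROP (t<7-0); WM=7
i=3 t=6 v=3: DROP (t<7-0); WM=7
i=4 t=8 v=9: → [8,12); WM=7
i=5 t=9 v=2: → [8,13); WM=8
i=6 t=9 v=5: → [8,13); WM=8
i=7 t=11 v=4: → [8,15); WM=10
i=8 t=10 v=5: → [8,15); WM=10
i=9 t=15 v=1: → [15,19); WM=14
i=10 t=17 v=5: → [15,21); WM=16
i=11 t=23 v=2: → [23,27); WM=22
i=12 t=12 v=7: DROP (t<22-0); WM=22
i=13 t=24 v=3: → [23,28); WM=23
i=14 t=11 v=3: DROP (t<23-0); WM=23
i=15 t=22 v=2: DROP (t<23-0); WM=23
i=16 t=24 v=7: → [23,28); WM=23
i=17 t=17 v=5: DROP (t<23-0); WM=23
i=18 t=22 v=8: DROP (t<23-0); WM=23
i=19 t=25 v=2: → [23,29); WM=24
i=20 t=25 v=3: → [23,29); WM=24
i=21 t=25 v=8: → [23,29); WM=24
i=22 t=25 v=6: → [23,29); WM=24
i=23 t=27 v=5: → [23,31); WM=26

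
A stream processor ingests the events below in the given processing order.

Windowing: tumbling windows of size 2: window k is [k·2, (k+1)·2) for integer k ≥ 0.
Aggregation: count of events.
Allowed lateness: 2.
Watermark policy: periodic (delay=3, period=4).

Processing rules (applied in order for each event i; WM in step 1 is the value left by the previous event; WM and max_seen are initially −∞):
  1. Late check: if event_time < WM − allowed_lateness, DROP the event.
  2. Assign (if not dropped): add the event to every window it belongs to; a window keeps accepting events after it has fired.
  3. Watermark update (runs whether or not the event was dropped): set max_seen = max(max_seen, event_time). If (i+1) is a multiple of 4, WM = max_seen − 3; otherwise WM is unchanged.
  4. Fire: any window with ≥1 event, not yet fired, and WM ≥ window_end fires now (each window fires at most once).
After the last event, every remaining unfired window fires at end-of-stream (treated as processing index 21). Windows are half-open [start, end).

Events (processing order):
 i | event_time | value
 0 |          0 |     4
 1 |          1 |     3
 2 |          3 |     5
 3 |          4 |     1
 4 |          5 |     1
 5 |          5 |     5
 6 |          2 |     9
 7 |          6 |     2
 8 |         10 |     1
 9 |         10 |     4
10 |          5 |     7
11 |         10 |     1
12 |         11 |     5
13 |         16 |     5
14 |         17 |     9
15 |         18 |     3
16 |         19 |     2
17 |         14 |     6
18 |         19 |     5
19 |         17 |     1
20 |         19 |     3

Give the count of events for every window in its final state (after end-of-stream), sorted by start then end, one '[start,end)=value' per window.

[0,2)=2 [2,4)=2 [4,6)=4 [6,8)=1 [10,12)=4 [14,16)=1 [16,18)=3 [18,20)=4

i=0 t=0 v=4: → [0,2); WM=−∞
i=1 t=1 v=3: → [0,2); WM=−∞
i=2 t=3 v=5: → [2,4); WM=−∞
i=3 t=4 v=1: → [4,6); WM=1
i=4 t=5 v=1: → [4,6); WM=1
i=5 t=5 v=5: → [4,6); WM=1
i=6 t=2 v=9: → [2,4); WM=1
i=7 t=6 v=2: → [6,8); WM=3; [0,2) fires=2
i=8 t=10 v=1: → [10,12); WM=3
i=9 t=10 v=4: → [10,12); WM=3
i=10 t=5 v=7: → [4,6); WM=3
i=11 t=10 v=1: → [10,12); WM=7; [2,4) fires=2 [4,6) fires=4
i=12 t=11 v=5: → [10,12); WM=7
i=13 t=16 v=5: → [16,18); WM=7
i=14 t=17 v=9: → [16,18); WM=7
i=15 t=18 v=3: → [18,20); WM=15; [6,8) fires=1 [10,12) fires=4
i=16 t=19 v=2: → [18,20); WM=15
i=17 t=14 v=6: → [14,16); WM=15
i=18 t=19 v=5: → [18,20); WM=15
i=19 t=17 v=1: → [16,18); WM=16; [14,16) fires=1
i=20 t=19 v=3: → [18,20); WM=16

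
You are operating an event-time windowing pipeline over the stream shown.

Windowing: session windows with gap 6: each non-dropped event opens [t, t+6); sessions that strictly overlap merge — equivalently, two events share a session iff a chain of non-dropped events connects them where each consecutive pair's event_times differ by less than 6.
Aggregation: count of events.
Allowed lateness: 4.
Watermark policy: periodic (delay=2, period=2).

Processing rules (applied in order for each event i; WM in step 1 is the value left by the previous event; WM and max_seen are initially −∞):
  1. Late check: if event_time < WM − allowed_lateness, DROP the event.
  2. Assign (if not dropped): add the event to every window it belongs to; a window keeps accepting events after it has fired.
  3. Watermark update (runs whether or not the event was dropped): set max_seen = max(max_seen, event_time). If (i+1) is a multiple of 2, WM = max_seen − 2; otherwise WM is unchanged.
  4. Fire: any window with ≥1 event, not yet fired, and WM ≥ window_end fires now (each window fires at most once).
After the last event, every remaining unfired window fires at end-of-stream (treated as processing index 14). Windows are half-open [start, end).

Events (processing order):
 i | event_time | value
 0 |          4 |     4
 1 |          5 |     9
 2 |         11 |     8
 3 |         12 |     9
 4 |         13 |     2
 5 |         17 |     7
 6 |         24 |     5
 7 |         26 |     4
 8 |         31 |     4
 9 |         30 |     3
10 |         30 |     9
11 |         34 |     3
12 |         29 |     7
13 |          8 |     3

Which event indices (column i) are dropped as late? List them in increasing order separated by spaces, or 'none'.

13

i=0 t=4 v=4: → [4,10); WM=−∞
i=1 t=5 v=9: → [4,11); WM=3
i=2 t=11 v=8: → [11,17); WM=3
i=3 t=12 v=9: → [11,18); WM=10
i=4 t=13 v=2: → [11,19); WM=10
i=5 t=17 v=7: → [11,23); WM=15
i=6 t=24 v=5: → [24,30); WM=15
i=7 t=26 v=4: → [24,32); WM=24
i=8 t=31 v=4: → [24,37); WM=24
i=9 t=30 v=3: → [24,37); WM=29
i=10 t=30 v=9: → [24,37); WM=29
i=11 t=34 v=3: → [24,40); WM=32
i=12 t=29 v=7: → [24,40); WM=32
i=13 t=8 v=3: DROP (t<32-4); WM=32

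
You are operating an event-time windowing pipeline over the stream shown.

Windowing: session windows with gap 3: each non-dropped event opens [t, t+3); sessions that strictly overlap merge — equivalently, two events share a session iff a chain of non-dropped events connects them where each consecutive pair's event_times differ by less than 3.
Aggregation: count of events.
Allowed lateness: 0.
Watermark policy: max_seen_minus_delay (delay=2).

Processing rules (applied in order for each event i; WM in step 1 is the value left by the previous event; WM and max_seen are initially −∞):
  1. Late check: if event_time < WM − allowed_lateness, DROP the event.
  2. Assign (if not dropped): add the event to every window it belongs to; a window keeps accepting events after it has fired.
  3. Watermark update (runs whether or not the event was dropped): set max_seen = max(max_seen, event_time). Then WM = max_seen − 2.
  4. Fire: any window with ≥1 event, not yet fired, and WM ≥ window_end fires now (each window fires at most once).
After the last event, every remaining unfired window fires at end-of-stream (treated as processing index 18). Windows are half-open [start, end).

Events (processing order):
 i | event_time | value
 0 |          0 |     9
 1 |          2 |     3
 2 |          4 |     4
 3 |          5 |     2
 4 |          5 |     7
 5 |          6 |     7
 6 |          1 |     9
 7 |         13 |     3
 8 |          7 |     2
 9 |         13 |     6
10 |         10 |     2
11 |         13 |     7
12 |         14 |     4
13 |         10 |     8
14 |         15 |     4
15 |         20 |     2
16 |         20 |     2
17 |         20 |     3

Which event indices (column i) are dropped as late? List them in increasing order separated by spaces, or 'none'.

6 8 10 13

i=0 t=0 v=9: → [0,3); WM=-2
i=1 t=2 v=3: → [0,5); WM=0
i=2 t=4 v=4: → [0,7); WM=2
i=3 t=5 v=2: → [0,8); WM=3
i=4 t=5 v=7: → [0,8); WM=3
i=5 t=6 v=7: → [0,9); WM=4
i=6 t=1 v=9: DROP (t<4-0); WM=4
i=7 t=13 v=3: → [13,16); WM=11
i=8 t=7 v=2: DROP (t<11-0); WM=11
i=9 t=13 v=6: → [13,16); WM=11
i=10 t=10 v=2: DROP (t<11-0); WM=11
i=11 t=13 v=7: → [13,16); WM=11
i=12 t=14 v=4: → [13,17); WM=12
i=13 t=10 v=8: DROP (t<12-0); WM=12
i=14 t=15 v=4: → [13,18); WM=13
i=15 t=20 v=2: → [20,23); WM=18
i=16 t=20 v=2: → [20,23); WM=18
i=17 t=20 v=3: → [20,23); WM=18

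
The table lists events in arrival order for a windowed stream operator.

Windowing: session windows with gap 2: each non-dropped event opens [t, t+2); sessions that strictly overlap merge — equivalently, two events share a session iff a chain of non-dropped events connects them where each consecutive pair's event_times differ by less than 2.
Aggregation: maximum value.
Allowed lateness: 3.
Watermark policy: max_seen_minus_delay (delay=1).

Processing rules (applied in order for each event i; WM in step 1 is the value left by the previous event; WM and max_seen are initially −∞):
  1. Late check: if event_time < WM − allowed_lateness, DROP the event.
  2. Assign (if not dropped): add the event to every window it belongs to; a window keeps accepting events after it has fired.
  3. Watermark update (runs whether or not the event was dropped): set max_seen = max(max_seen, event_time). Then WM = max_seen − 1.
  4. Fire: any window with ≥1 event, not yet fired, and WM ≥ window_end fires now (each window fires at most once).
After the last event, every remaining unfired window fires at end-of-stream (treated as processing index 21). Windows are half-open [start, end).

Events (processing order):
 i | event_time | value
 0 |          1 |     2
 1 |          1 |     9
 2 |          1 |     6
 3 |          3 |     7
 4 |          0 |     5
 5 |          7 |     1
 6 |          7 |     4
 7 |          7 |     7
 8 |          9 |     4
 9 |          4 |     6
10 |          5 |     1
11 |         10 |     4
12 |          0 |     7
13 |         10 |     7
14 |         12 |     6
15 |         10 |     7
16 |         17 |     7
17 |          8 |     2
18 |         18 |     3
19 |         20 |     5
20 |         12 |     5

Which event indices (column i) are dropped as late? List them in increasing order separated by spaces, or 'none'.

9 12 17 20

i=0 t=1 v=2: → [1,3); WM=0
i=1 t=1 v=9: → [1,3); WM=0
i=2 t=1 v=6: → [1,3); WM=0
i=3 t=3 v=7: → [3,5); WM=2
i=4 t=0 v=5: → [0,3); WM=2
i=5 t=7 v=1: → [7,9); WM=6
i=6 t=7 v=4: → [7,9); WM=6
i=7 t=7 v=7: → [7,9); WM=6
i=8 t=9 v=4: → [9,11); WM=8
i=9 t=4 v=6: DROP (t<8-3); WM=8
i=10 t=5 v=1: → [5,7); WM=8
i=11 t=10 v=4: → [9,12); WM=9
i=12 t=0 v=7: DROP (t<9-3); WM=9
i=13 t=10 v=7: → [9,12); WM=9
i=14 t=12 v=6: → [12,14); WM=11
i=15 t=10 v=7: → [9,12); WM=11
i=16 t=17 v=7: → [17,19); WM=16
i=17 t=8 v=2: DROP (t<16-3); WM=16
i=18 t=18 v=3: → [17,20); WM=17
i=19 t=20 v=5: → [20,22); WM=19
i=20 t=12 v=5: DROP (t<19-3); WM=19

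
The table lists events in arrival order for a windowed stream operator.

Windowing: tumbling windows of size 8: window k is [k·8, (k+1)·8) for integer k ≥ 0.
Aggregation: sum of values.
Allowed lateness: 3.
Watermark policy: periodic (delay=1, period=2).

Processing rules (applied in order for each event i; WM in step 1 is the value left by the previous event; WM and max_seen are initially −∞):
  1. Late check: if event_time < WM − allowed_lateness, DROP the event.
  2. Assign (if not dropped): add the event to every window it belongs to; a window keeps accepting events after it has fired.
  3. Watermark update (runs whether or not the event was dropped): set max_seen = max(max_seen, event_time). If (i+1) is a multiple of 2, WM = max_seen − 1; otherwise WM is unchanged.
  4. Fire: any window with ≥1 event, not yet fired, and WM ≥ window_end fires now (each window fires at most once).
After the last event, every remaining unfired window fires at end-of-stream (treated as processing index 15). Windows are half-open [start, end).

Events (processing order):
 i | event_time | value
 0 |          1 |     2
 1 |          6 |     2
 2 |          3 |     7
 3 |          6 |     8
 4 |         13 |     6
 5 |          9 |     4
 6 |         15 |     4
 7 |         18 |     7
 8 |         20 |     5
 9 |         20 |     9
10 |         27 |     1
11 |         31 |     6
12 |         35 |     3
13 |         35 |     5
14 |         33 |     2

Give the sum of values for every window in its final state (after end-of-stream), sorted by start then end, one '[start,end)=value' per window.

i=0 t=1 v=2: → [0,8); WM=−∞
i=1 t=6 v=2: → [0,8); WM=5
i=2 t=3 v=7: → [0,8); WM=5
i=3 t=6 v=8: → [0,8); WM=5
i=4 t=13 v=6: → [8,16); WM=5
i=5 t=9 v=4: → [8,16); WM=12; [0,8) fires=19
i=6 t=15 v=4: → [8,16); WM=12
i=7 t=18 v=7: → [16,24); WM=17; [8,16) fires=14
i=8 t=20 v=5: → [16,24); WM=17
i=9 t=20 v=9: → [16,24); WM=19
i=10 t=27 v=1: → [24,32); WM=19
i=11 t=31 v=6: → [24,32); WM=30; [16,24) fires=21
i=12 t=35 v=3: → [32,40); WM=30
i=13 t=35 v=5: → [32,40); WM=34; [24,32) fires=7
i=14 t=33 v=2: → [32,40); WM=34

[0,8)=19 [8,16)=14 [16,24)=21 [24,32)=7 [32,40)=10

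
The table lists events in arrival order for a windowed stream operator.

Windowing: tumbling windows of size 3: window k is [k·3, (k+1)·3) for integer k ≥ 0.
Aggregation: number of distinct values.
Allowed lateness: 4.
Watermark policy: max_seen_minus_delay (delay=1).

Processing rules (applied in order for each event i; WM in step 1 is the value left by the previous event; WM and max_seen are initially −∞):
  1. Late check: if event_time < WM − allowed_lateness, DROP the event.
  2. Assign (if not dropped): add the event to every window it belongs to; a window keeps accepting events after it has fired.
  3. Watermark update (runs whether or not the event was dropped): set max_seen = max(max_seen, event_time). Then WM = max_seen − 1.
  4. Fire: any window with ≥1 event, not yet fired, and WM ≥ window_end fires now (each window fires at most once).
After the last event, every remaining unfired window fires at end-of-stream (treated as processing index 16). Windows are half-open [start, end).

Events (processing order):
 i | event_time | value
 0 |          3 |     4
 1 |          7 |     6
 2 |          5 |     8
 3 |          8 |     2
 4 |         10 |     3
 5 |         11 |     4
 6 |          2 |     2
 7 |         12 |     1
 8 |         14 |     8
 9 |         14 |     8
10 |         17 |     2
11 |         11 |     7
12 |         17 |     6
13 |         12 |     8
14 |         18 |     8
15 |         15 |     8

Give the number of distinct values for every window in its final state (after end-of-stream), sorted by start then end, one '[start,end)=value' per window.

i=0 t=3 v=4: → [3,6); WM=2
i=1 t=7 v=6: → [6,9); WM=6; [3,6) fires=1
i=2 t=5 v=8: → [3,6); WM=6
i=3 t=8 v=2: → [6,9); WM=7
i=4 t=10 v=3: → [9,12); WM=9; [6,9) fires=2
i=5 t=11 v=4: → [9,12); WM=10
i=6 t=2 v=2: DROP (t<10-4); WM=10
i=7 t=12 v=1: → [12,15); WM=11
i=8 t=14 v=8: → [12,15); WM=13; [9,12) fires=2
i=9 t=14 v=8: → [12,15); WM=13
i=10 t=17 v=2: → [15,18); WM=16; [12,15) fires=2
i=11 t=11 v=7: DROP (t<16-4); WM=16
i=12 t=17 v=6: → [15,18); WM=16
i=13 t=12 v=8: → [12,15); WM=16
i=14 t=18 v=8: → [18,21); WM=17
i=15 t=15 v=8: → [15,18); WM=17

[3,6)=2 [6,9)=2 [9,12)=2 [12,15)=2 [15,18)=3 [18,21)=1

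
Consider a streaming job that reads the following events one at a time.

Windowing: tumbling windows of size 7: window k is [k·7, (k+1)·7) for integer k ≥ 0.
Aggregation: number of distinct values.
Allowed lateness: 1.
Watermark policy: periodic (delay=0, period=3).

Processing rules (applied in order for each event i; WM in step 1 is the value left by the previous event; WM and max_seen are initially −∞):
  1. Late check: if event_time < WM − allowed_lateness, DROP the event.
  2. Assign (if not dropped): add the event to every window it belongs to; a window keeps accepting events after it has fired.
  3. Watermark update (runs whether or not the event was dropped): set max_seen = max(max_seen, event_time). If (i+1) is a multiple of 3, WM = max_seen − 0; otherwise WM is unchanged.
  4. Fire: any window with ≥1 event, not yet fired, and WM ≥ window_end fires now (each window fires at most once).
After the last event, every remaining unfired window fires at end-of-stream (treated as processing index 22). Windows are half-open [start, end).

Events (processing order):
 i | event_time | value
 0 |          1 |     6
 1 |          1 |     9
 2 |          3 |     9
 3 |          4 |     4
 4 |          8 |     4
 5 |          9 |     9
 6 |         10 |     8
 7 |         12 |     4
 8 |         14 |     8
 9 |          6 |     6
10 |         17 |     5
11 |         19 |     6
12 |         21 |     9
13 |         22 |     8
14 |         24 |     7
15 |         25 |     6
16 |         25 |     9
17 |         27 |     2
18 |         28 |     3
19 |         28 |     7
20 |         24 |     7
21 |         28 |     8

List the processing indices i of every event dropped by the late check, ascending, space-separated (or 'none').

9 20

i=0 t=1 v=6: → [0,7); WM=−∞
i=1 t=1 v=9: → [0,7); WM=−∞
i=2 t=3 v=9: → [0,7); WM=3
i=3 t=4 v=4: → [0,7); WM=3
i=4 t=8 v=4: → [7,14); WM=3
i=5 t=9 v=9: → [7,14); WM=9; [0,7) fires=3
i=6 t=10 v=8: → [7,14); WM=9
i=7 t=12 v=4: → [7,14); WM=9
i=8 t=14 v=8: → [14,21); WM=14; [7,14) fires=3
i=9 t=6 v=6: DROP (t<14-1); WM=14
i=10 t=17 v=5: → [14,21); WM=14
i=11 t=19 v=6: → [14,21); WM=19
i=12 t=21 v=9: → [21,28); WM=19
i=13 t=22 v=8: → [21,28); WM=19
i=14 t=24 v=7: → [21,28); WM=24; [14,21) fires=3
i=15 t=25 v=6: → [21,28); WM=24
i=16 t=25 v=9: → [21,28); WM=24
i=17 t=27 v=2: → [21,28); WM=27
i=18 t=28 v=3: → [28,35); WM=27
i=19 t=28 v=7: → [28,35); WM=27
i=20 t=24 v=7: DROP (t<27-1); WM=28; [21,28) fires=5
i=21 t=28 v=8: → [28,35); WM=28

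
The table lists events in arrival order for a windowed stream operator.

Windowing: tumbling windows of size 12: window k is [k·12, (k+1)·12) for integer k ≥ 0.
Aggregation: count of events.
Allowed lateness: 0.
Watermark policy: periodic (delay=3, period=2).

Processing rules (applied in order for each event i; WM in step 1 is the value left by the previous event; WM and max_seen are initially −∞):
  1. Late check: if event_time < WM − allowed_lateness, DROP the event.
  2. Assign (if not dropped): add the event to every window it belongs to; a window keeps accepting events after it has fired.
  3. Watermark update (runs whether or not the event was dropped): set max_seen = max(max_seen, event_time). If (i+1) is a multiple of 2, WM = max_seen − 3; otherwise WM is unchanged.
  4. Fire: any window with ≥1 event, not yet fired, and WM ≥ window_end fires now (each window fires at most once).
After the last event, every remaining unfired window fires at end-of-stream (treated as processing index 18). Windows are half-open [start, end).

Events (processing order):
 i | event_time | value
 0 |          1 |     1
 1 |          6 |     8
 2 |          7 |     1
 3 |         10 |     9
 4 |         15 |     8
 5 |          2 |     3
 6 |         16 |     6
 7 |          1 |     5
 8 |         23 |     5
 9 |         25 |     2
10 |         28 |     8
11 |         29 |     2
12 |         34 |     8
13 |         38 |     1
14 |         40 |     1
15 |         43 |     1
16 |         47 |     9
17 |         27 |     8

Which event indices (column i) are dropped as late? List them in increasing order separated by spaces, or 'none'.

5 7 17

i=0 t=1 v=1: → [0,12); WM=−∞
i=1 t=6 v=8: → [0,12); WM=3
i=2 t=7 v=1: → [0,12); WM=3
i=3 t=10 v=9: → [0,12); WM=7
i=4 t=15 v=8: → [12,24); WM=7
i=5 t=2 v=3: DROP (t<7-0); WM=12; [0,12) fires=4
i=6 t=16 v=6: → [12,24); WM=12
i=7 t=1 v=5: DROP (t<12-0); WM=13
i=8 t=23 v=5: → [12,24); WM=13
i=9 t=25 v=2: → [24,36); WM=22
i=10 t=28 v=8: → [24,36); WM=22
i=11 t=29 v=2: → [24,36); WM=26; [12,24) fires=3
i=12 t=34 v=8: → [24,36); WM=26
i=13 t=38 v=1: → [36,48); WM=35
i=14 t=40 v=1: → [36,48); WM=35
i=15 t=43 v=1: → [36,48); WM=40; [24,36) fires=4
i=16 t=47 v=9: → [36,48); WM=40
i=17 t=27 v=8: DROP (t<40-0); WM=44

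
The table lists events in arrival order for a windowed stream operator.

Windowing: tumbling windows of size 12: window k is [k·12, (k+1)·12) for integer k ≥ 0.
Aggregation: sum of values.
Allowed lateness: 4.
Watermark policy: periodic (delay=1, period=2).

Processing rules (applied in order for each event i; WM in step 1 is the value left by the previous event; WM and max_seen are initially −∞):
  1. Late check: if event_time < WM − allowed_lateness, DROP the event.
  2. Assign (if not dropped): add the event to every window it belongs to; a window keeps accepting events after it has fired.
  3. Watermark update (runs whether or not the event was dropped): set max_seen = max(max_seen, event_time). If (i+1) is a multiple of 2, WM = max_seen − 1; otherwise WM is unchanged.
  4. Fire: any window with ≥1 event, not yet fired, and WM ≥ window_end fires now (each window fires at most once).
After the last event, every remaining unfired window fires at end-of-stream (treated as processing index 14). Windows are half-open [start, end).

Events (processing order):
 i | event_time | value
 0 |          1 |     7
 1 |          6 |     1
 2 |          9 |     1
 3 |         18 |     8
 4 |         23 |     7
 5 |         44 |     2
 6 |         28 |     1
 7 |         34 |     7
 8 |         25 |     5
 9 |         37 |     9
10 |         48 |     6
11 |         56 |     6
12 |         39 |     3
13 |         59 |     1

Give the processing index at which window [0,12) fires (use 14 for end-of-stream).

i=0 t=1 v=7: → [0,12); WM=−∞
i=1 t=6 v=1: → [0,12); WM=5
i=2 t=9 v=1: → [0,12); WM=5
i=3 t=18 v=8: → [12,24); WM=17; [0,12) fires=9
i=4 t=23 v=7: → [12,24); WM=17
i=5 t=44 v=2: → [36,48); WM=43; [12,24) fires=15
i=6 t=28 v=1: DROP (t<43-4); WM=43
i=7 t=34 v=7: DROP (t<43-4); WM=43
i=8 t=25 v=5: DROP (t<43-4); WM=43
i=9 t=37 v=9: DROP (t<43-4); WM=43
i=10 t=48 v=6: → [48,60); WM=43
i=11 t=56 v=6: → [48,60); WM=55; [36,48) fires=2
i=12 t=39 v=3: DROP (t<55-4); WM=55
i=13 t=59 v=1: → [48,60); WM=58

3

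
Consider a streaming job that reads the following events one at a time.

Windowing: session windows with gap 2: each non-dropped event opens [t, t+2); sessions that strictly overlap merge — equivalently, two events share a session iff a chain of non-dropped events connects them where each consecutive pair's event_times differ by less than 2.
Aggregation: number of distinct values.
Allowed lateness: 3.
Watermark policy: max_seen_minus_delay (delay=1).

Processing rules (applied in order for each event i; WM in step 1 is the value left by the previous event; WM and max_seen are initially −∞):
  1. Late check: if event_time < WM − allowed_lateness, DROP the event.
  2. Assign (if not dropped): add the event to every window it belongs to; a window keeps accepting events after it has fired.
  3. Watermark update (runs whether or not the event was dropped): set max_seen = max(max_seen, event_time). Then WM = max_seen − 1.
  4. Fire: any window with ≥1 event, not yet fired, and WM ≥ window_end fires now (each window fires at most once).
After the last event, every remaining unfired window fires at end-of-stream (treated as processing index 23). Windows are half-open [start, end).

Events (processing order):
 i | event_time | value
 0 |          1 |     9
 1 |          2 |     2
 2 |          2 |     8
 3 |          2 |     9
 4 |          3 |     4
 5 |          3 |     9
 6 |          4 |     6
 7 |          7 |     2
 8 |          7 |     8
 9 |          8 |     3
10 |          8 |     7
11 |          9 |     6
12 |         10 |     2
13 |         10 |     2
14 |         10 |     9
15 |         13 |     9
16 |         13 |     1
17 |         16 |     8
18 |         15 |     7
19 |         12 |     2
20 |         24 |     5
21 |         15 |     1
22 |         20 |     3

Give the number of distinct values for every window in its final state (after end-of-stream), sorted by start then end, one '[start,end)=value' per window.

i=0 t=1 v=9: → [1,3); WM=0
i=1 t=2 v=2: → [1,4); WM=1
i=2 t=2 v=8: → [1,4); WM=1
i=3 t=2 v=9: → [1,4); WM=1
i=4 t=3 v=4: → [1,5); WM=2
i=5 t=3 v=9: → [1,5); WM=2
i=6 t=4 v=6: → [1,6); WM=3
i=7 t=7 v=2: → [7,9); WM=6
i=8 t=7 v=8: → [7,9); WM=6
i=9 t=8 v=3: → [7,10); WM=7
i=10 t=8 v=7: → [7,10); WM=7
i=11 t=9 v=6: → [7,11); WM=8
i=12 t=10 v=2: → [7,12); WM=9
i=13 t=10 v=2: → [7,12); WM=9
i=14 t=10 v=9: → [7,12); WM=9
i=15 t=13 v=9: → [13,15); WM=12
i=16 t=13 v=1: → [13,15); WM=12
i=17 t=16 v=8: → [16,18); WM=15
i=18 t=15 v=7: → [15,18); WM=15
i=19 t=12 v=2: → [12,15); WM=15
i=20 t=24 v=5: → [24,26); WM=23
i=21 t=15 v=1: DROP (t<23-3); WM=23
i=22 t=20 v=3: → [20,22); WM=23

[1,6)=5 [7,12)=6 [12,15)=3 [15,18)=2 [20,22)=1 [24,26)=1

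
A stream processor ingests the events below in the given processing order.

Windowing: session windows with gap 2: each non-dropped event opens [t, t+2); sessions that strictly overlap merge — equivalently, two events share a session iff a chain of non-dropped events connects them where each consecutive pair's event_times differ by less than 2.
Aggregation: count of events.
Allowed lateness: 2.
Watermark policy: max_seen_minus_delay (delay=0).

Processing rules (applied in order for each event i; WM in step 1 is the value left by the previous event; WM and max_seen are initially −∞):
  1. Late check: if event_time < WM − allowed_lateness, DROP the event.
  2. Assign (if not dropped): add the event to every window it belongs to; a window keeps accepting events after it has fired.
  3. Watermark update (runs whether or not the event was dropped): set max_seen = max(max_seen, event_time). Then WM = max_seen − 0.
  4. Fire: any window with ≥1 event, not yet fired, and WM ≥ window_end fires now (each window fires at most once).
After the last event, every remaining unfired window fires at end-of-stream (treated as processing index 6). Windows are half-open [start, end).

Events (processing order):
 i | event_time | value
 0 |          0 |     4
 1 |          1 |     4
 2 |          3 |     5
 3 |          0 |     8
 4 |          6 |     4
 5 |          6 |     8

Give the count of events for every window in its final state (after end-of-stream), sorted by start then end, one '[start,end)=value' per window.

i=0 t=0 v=4: → [0,2); WM=0
i=1 t=1 v=4: → [0,3); WM=1
i=2 t=3 v=5: → [3,5); WM=3
i=3 t=0 v=8: DROP (t<3-2); WM=3
i=4 t=6 v=4: → [6,8); WM=6
i=5 t=6 v=8: → [6,8); WM=6

[0,3)=2 [3,5)=1 [6,8)=2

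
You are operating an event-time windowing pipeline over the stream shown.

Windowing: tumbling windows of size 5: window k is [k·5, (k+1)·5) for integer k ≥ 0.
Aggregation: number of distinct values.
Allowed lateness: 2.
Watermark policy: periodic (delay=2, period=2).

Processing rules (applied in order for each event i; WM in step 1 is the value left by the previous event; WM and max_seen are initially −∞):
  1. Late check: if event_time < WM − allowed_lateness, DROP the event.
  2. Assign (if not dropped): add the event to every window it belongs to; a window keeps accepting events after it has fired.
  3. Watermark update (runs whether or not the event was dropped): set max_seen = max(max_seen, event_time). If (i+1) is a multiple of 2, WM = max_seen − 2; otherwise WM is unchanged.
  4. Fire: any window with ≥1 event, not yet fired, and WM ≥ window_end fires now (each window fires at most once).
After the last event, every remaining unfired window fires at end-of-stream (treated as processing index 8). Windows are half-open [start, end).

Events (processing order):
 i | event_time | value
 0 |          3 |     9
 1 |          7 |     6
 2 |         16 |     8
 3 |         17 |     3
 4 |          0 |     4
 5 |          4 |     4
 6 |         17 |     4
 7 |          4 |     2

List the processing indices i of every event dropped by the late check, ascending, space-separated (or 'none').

4 5 7

i=0 t=3 v=9: → [0,5); WM=−∞
i=1 t=7 v=6: → [5,10); WM=5; [0,5) fires=1
i=2 t=16 v=8: → [15,20); WM=5
i=3 t=17 v=3: → [15,20); WM=15; [5,10) fires=1
i=4 t=0 v=4: DROP (t<15-2); WM=15
i=5 t=4 v=4: DROP (t<15-2); WM=15
i=6 t=17 v=4: → [15,20); WM=15
i=7 t=4 v=2: DROP (t<15-2); WM=15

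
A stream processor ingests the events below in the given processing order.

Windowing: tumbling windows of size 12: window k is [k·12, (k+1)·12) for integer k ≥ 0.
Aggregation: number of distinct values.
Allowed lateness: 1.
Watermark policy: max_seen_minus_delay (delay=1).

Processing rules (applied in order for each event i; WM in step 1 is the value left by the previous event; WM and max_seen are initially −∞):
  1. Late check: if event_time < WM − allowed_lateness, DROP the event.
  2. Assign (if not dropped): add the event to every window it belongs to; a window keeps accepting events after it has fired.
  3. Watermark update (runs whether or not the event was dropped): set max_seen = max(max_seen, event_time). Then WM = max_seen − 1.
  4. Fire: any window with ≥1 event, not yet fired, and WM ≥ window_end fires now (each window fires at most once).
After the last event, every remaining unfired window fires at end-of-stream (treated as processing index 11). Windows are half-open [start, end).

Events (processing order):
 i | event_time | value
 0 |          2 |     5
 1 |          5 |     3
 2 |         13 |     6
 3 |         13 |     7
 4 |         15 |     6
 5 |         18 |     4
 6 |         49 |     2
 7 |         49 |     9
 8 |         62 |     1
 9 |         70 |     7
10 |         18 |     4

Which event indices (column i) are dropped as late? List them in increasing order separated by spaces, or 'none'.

10

i=0 t=2 v=5: → [0,12); WM=1
i=1 t=5 v=3: → [0,12); WM=4
i=2 t=13 v=6: → [12,24); WM=12; [0,12) fires=2
i=3 t=13 v=7: → [12,24); WM=12
i=4 t=15 v=6: → [12,24); WM=14
i=5 t=18 v=4: → [12,24); WM=17
i=6 t=49 v=2: → [48,60); WM=48; [12,24) fires=3
i=7 t=49 v=9: → [48,60); WM=48
i=8 t=62 v=1: → [60,72); WM=61; [48,60) fires=2
i=9 t=70 v=7: → [60,72); WM=69
i=10 t=18 v=4: DROP (t<69-1); WM=69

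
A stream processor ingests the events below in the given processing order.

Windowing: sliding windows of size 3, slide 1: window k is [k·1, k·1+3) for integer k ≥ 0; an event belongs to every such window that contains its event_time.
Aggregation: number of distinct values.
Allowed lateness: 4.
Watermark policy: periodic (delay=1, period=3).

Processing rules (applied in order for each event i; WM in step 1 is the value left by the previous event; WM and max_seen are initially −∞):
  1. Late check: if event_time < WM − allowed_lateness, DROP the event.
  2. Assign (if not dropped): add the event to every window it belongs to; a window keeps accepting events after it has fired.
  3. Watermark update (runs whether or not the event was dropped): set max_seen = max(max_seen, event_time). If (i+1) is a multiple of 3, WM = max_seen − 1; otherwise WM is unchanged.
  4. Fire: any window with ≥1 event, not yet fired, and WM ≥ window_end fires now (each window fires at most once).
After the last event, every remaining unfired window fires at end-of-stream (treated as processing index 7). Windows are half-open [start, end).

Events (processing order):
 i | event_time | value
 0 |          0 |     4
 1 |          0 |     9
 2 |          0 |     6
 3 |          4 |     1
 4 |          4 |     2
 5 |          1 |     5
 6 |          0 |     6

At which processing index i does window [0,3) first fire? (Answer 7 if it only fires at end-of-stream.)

i=0 t=0 v=4: → [0,3); WM=−∞
i=1 t=0 v=9: → [0,3); WM=−∞
i=2 t=0 v=6: → [0,3); WM=-1
i=3 t=4 v=1: → [4,7),[3,6),[2,5); WM=-1
i=4 t=4 v=2: → [4,7),[3,6),[2,5); WM=-1
i=5 t=1 v=5: → [1,4),[0,3); WM=3; [0,3) fires=4
i=6 t=0 v=6: → [0,3); WM=3

5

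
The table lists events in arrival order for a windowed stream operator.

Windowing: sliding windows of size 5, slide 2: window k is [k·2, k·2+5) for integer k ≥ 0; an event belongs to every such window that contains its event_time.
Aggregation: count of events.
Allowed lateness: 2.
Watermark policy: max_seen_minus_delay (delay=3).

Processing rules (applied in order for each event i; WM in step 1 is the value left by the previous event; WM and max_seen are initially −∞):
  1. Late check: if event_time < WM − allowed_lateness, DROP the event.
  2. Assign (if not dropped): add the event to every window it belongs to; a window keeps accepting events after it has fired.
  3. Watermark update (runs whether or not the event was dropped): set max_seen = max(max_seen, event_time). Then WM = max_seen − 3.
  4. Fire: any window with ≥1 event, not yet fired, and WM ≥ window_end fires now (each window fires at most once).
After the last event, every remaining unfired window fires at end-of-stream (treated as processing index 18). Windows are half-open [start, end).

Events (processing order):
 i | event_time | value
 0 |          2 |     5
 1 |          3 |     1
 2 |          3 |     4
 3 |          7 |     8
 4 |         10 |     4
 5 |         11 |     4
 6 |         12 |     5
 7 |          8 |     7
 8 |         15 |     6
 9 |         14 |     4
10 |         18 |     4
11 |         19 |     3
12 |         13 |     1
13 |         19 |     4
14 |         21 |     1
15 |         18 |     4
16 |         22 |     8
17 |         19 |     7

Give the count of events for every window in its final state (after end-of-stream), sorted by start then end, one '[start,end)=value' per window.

i=0 t=2 v=5: → [2,7),[0,5); WM=-1
i=1 t=3 v=1: → [2,7),[0,5); WM=0
i=2 t=3 v=4: → [2,7),[0,5); WM=0
i=3 t=7 v=8: → [6,11),[4,9); WM=4
i=4 t=10 v=4: → [10,15),[8,13),[6,11); WM=7; [0,5) fires=3 [2,7) fires=3
i=5 t=11 v=4: → [10,15),[8,13); WM=8
i=6 t=12 v=5: → [12,17),[10,15),[8,13); WM=9; [4,9) fires=1
i=7 t=8 v=7: → [8,13),[6,11),[4,9); WM=9
i=8 t=15 v=6: → [14,19),[12,17); WM=12; [6,11) fires=3
i=9 t=14 v=4: → [14,19),[12,17),[10,15); WM=12
i=10 t=18 v=4: → [18,23),[16,21),[14,19); WM=15; [8,13) fires=4 [10,15) fires=4
i=11 t=19 v=3: → [18,23),[16,21); WM=16
i=12 t=13 v=1: DROP (t<16-2); WM=16
i=13 t=19 v=4: → [18,23),[16,21); WM=16
i=14 t=21 v=1: → [20,25),[18,23); WM=18; [12,17) fires=3
i=15 t=18 v=4: → [18,23),[16,21),[14,19); WM=18
i=16 t=22 v=8: → [22,27),[20,25),[18,23); WM=19; [14,19) fires=4
i=17 t=19 v=7: → [18,23),[16,21); WM=19

[0,5)=3 [2,7)=3 [4,9)=2 [6,11)=3 [8,13)=4 [10,15)=4 [12,17)=3 [14,19)=4 [16,21)=5 [18,23)=7 [20,25)=2 [22,27)=1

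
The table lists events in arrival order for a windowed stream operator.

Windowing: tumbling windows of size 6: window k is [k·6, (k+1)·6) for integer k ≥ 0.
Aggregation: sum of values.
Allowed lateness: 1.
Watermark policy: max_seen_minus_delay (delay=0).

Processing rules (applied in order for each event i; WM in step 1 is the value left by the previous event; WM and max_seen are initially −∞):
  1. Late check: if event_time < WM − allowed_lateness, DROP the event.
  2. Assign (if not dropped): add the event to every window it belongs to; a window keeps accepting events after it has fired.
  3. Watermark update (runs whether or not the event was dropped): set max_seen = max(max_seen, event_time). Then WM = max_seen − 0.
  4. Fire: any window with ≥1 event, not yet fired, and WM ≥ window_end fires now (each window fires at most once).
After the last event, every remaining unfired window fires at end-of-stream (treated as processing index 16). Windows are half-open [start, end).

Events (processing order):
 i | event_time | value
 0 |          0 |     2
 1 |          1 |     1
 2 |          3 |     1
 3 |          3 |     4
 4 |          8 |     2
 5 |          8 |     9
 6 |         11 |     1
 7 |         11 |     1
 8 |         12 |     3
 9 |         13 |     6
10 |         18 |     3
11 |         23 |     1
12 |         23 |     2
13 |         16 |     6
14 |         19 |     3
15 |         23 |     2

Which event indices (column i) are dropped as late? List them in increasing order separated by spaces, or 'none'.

13 14

i=0 t=0 v=2: → [0,6); WM=0
i=1 t=1 v=1: → [0,6); WM=1
i=2 t=3 v=1: → [0,6); WM=3
i=3 t=3 v=4: → [0,6); WM=3
i=4 t=8 v=2: → [6,12); WM=8; [0,6) fires=8
i=5 t=8 v=9: → [6,12); WM=8
i=6 t=11 v=1: → [6,12); WM=11
i=7 t=11 v=1: → [6,12); WM=11
i=8 t=12 v=3: → [12,18); WM=12; [6,12) fires=13
i=9 t=13 v=6: → [12,18); WM=13
i=10 t=18 v=3: → [18,24); WM=18; [12,18) fires=9
i=11 t=23 v=1: → [18,24); WM=23
i=12 t=23 v=2: → [18,24); WM=23
i=13 t=16 v=6: DROP (t<23-1); WM=23
i=14 t=19 v=3: DROP (t<23-1); WM=23
i=15 t=23 v=2: → [18,24); WM=23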